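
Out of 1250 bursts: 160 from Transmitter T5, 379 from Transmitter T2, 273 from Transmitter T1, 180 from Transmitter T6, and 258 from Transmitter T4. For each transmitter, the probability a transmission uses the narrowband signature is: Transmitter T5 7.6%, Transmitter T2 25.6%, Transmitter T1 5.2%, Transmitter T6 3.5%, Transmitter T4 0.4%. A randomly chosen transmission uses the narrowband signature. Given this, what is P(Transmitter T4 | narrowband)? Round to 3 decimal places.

By Bayes' rule, posterior ∝ prior × likelihood:
  Transmitter T5: 0.128 × 0.076 = 0.009728
  Transmitter T2: 0.3032 × 0.256 = 0.0776192
  Transmitter T1: 0.2184 × 0.052 = 0.0113568
  Transmitter T6: 0.144 × 0.035 = 0.00504
  Transmitter T4: 0.2064 × 0.004 = 0.0008256
Total = 0.1045696.
P(Transmitter T4 | evidence) = 0.0008256 / 0.1045696 ≈ 0.008.

0.008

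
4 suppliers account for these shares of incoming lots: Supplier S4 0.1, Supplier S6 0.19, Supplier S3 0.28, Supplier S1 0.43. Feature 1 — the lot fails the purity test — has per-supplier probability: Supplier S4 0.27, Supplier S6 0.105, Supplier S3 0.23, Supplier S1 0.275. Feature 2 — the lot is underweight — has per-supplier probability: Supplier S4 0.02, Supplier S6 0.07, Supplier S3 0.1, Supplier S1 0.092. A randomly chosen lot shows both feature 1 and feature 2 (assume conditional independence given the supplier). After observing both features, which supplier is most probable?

Supplier S1

Unnormalized posteriors (prior × likelihood):
  Supplier S4: 0.1 × 0.27 × 0.02 = 0.00054
  Supplier S6: 0.19 × 0.105 × 0.07 = 0.0013965
  Supplier S3: 0.28 × 0.23 × 0.1 = 0.00644
  Supplier S1: 0.43 × 0.275 × 0.092 = 0.010879
Sum = 0.0192555.
Largest term belongs to Supplier S1, so Supplier S1 is most probable.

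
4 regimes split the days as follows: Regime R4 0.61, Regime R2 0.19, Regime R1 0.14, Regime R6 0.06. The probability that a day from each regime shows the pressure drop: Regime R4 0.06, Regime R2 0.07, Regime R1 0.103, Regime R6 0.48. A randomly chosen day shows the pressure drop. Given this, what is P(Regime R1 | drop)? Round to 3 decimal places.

Prior × likelihood for each hypothesis:
  Regime R4: 0.61 × 0.06 = 0.0366
  Regime R2: 0.19 × 0.07 = 0.0133
  Regime R1: 0.14 × 0.103 = 0.01442
  Regime R6: 0.06 × 0.48 = 0.0288
Sum = 0.09312.
P(Regime R1 | evidence) = 0.01442 / 0.09312 ≈ 0.155.

0.155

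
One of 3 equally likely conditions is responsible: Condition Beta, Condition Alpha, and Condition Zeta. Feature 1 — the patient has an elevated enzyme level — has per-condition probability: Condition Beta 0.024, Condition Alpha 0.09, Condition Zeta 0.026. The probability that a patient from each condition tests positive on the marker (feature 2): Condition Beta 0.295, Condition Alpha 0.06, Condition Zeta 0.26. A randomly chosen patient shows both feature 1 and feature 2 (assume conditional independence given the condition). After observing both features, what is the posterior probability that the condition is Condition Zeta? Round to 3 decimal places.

With a uniform prior (1/3 each), posterior ∝ likelihood:
  Condition Beta: 0.024 × 0.295 = 0.00708
  Condition Alpha: 0.09 × 0.06 = 0.0054
  Condition Zeta: 0.026 × 0.26 = 0.00676
Normalizing constant = 0.01924.
P(Condition Zeta | evidence) = 0.00676 / 0.01924 ≈ 0.351.

0.351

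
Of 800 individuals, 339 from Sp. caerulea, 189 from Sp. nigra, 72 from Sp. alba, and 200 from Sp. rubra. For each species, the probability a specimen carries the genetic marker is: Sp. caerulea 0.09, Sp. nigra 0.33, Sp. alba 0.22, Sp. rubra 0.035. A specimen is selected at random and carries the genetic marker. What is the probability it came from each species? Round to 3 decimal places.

Sp. caerulea 0.264, Sp. nigra 0.539, Sp. alba 0.137, Sp. rubra 0.060

Prior × likelihood for each hypothesis:
  Sp. caerulea: 0.42375 × 0.09 = 0.0381375
  Sp. nigra: 0.23625 × 0.33 = 0.0779625
  Sp. alba: 0.09 × 0.22 = 0.0198
  Sp. rubra: 0.25 × 0.035 = 0.00875
Sum = 0.14465.
P(Sp. caerulea | marker) = 0.0381375/0.14465 ≈ 0.264
P(Sp. nigra | marker) = 0.0779625/0.14465 ≈ 0.539
P(Sp. alba | marker) = 0.0198/0.14465 ≈ 0.137
P(Sp. rubra | marker) = 0.00875/0.14465 ≈ 0.060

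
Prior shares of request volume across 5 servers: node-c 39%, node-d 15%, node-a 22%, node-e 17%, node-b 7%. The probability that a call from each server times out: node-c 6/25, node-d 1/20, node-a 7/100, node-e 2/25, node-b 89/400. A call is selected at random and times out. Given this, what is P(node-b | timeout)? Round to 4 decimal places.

Prior × likelihood for each hypothesis:
  node-c: 0.39 × 0.24 = 0.0936
  node-d: 0.15 × 0.05 = 0.0075
  node-a: 0.22 × 0.07 = 0.0154
  node-e: 0.17 × 0.08 = 0.0136
  node-b: 0.07 × 0.2225 = 0.015575
Sum = 0.145675.
P(node-b | evidence) = 0.015575 / 0.145675 ≈ 0.1069.

0.1069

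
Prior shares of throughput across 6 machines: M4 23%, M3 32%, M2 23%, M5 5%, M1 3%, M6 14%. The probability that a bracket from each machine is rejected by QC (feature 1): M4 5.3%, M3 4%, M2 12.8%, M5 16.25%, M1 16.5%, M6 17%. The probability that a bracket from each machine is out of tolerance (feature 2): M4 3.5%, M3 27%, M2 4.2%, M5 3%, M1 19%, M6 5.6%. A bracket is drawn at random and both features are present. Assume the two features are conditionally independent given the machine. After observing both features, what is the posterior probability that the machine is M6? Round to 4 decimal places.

By Bayes' rule, posterior ∝ prior × likelihood:
  M4: 0.23 × 0.053 × 0.035 = 0.00042665
  M3: 0.32 × 0.04 × 0.27 = 0.003456
  M2: 0.23 × 0.128 × 0.042 = 0.00123648
  M5: 0.05 × 0.1625 × 0.03 = 0.00024375
  M1: 0.03 × 0.165 × 0.19 = 0.0009405
  M6: 0.14 × 0.17 × 0.056 = 0.0013328
Normalizing constant = 0.00763618.
P(M6 | evidence) = 0.0013328 / 0.00763618 ≈ 0.1745.

0.1745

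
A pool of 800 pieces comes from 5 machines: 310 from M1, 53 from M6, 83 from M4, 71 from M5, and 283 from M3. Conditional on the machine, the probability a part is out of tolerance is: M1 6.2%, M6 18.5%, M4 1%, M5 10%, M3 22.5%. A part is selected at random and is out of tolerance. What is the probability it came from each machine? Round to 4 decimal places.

Compute prior × likelihood for every hypothesis:
  M1: 0.3875 × 0.062 = 0.024025
  M6: 0.06625 × 0.185 = 0.01225625
  M4: 0.10375 × 0.01 = 0.0010375
  M5: 0.08875 × 0.1 = 0.008875
  M3: 0.35375 × 0.225 = 0.07959375
Total = 0.1257875.
P(M1 | oversize) = 0.024025/0.1257875 ≈ 0.1910
P(M6 | oversize) = 0.01225625/0.1257875 ≈ 0.0974
P(M4 | oversize) = 0.0010375/0.1257875 ≈ 0.0082
P(M5 | oversize) = 0.008875/0.1257875 ≈ 0.0706
P(M3 | oversize) = 0.07959375/0.1257875 ≈ 0.6328
(Check: 0.1910+0.0974+0.0082+0.0706+0.6328 = 1.0000.)

M1 0.1910, M6 0.0974, M4 0.0082, M5 0.0706, M3 0.6328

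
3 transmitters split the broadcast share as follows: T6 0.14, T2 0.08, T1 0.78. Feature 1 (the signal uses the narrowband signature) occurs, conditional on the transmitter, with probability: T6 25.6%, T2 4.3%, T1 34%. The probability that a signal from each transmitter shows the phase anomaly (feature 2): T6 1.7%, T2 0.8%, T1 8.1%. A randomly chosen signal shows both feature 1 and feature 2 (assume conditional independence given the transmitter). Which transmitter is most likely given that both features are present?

T1

Compute prior × likelihood for every hypothesis:
  T6: 0.14 × 0.256 × 0.017 = 0.00060928
  T2: 0.08 × 0.043 × 0.008 = 0.00002752
  T1: 0.78 × 0.34 × 0.081 = 0.0214812
Total = 0.022118.
Largest term belongs to T1, so T1 is most probable.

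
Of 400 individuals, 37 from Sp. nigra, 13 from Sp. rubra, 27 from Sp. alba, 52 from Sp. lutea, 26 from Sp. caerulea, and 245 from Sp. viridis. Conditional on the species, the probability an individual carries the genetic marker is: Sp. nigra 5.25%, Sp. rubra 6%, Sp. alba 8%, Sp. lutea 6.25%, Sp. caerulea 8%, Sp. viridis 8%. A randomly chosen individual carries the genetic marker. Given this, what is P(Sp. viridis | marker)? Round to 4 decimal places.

0.6574

Prior × likelihood for each hypothesis:
  Sp. nigra: 0.0925 × 0.0525 = 0.00485625
  Sp. rubra: 0.0325 × 0.06 = 0.00195
  Sp. alba: 0.0675 × 0.08 = 0.0054
  Sp. lutea: 0.13 × 0.0625 = 0.008125
  Sp. caerulea: 0.065 × 0.08 = 0.0052
  Sp. viridis: 0.6125 × 0.08 = 0.049
Normalizing constant = 0.07453125.
P(Sp. viridis | evidence) = 0.049 / 0.07453125 ≈ 0.6574.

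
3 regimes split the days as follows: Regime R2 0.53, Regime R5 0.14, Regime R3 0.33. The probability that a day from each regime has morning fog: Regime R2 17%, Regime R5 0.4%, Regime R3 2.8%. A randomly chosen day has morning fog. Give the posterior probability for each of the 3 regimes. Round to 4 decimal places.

Unnormalized posteriors (prior × likelihood):
  Regime R2: 0.53 × 0.17 = 0.0901
  Regime R5: 0.14 × 0.004 = 0.00056
  Regime R3: 0.33 × 0.028 = 0.00924
Normalizing constant = 0.0999.
P(Regime R2 | fog) = 0.0901/0.0999 ≈ 0.9019
P(Regime R5 | fog) = 0.00056/0.0999 ≈ 0.0056
P(Regime R3 | fog) = 0.00924/0.0999 ≈ 0.0925

Regime R2 0.9019, Regime R5 0.0056, Regime R3 0.0925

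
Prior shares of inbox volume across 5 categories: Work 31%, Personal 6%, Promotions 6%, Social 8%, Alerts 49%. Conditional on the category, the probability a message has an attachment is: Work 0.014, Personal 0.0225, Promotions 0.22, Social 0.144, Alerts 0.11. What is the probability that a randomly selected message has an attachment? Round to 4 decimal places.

Compute prior × likelihood for every hypothesis:
  Work: 0.31 × 0.014 = 0.00434
  Personal: 0.06 × 0.0225 = 0.00135
  Promotions: 0.06 × 0.22 = 0.0132
  Social: 0.08 × 0.144 = 0.01152
  Alerts: 0.49 × 0.11 = 0.0539
P(attachment) = 0.00434 + 0.00135 + 0.0132 + 0.01152 + 0.0539 = 0.08431 → 0.0843.

0.0843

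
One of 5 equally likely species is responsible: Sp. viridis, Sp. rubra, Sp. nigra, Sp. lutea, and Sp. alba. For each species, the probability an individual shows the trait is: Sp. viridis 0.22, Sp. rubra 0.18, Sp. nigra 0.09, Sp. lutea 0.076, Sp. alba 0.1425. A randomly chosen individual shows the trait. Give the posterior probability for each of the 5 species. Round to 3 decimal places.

With a uniform prior (1/5 each), posterior ∝ likelihood:
  Sp. viridis: 0.22
  Sp. rubra: 0.18
  Sp. nigra: 0.09
  Sp. lutea: 0.076
  Sp. alba: 0.1425
Sum = 0.7085.
P(Sp. viridis | trait) = 0.22/0.7085 ≈ 0.311
P(Sp. rubra | trait) = 0.18/0.7085 ≈ 0.254
P(Sp. nigra | trait) = 0.09/0.7085 ≈ 0.127
P(Sp. lutea | trait) = 0.076/0.7085 ≈ 0.107
P(Sp. alba | trait) = 0.1425/0.7085 ≈ 0.201

Sp. viridis 0.311, Sp. rubra 0.254, Sp. nigra 0.127, Sp. lutea 0.107, Sp. alba 0.201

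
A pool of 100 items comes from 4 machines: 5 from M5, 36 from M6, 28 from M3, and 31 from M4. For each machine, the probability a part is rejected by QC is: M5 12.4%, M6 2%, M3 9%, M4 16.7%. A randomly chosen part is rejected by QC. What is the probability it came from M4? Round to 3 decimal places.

Prior × likelihood for each hypothesis:
  M5: 0.05 × 0.124 = 0.0062
  M6: 0.36 × 0.02 = 0.0072
  M3: 0.28 × 0.09 = 0.0252
  M4: 0.31 × 0.167 = 0.05177
Normalizing constant = 0.09037.
P(M4 | evidence) = 0.05177 / 0.09037 ≈ 0.573.

0.573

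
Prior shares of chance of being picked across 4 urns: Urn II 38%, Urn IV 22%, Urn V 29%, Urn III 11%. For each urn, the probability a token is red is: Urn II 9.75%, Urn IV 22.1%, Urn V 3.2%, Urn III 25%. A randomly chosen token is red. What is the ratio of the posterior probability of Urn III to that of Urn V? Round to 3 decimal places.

2.963

By Bayes' rule, posterior ∝ prior × likelihood:
  Urn II: 0.38 × 0.0975 = 0.03705
  Urn IV: 0.22 × 0.221 = 0.04862
  Urn V: 0.29 × 0.032 = 0.00928
  Urn III: 0.11 × 0.25 = 0.0275
Total = 0.12245.
The ratio is 0.0275 / 0.00928 (the normalizer cancels) = 2.963.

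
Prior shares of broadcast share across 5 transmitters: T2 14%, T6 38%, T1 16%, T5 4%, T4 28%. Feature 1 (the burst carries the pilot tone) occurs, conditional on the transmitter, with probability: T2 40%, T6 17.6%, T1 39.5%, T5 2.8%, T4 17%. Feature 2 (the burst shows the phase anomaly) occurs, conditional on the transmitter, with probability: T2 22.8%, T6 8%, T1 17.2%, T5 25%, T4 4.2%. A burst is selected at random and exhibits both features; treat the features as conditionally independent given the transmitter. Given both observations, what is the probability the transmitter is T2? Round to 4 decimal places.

0.4083

Unnormalized posteriors (prior × likelihood):
  T2: 0.14 × 0.4 × 0.228 = 0.012768
  T6: 0.38 × 0.176 × 0.08 = 0.0053504
  T1: 0.16 × 0.395 × 0.172 = 0.0108704
  T5: 0.04 × 0.028 × 0.25 = 0.00028
  T4: 0.28 × 0.17 × 0.042 = 0.0019992
Total = 0.031268.
P(T2 | evidence) = 0.012768 / 0.031268 ≈ 0.4083.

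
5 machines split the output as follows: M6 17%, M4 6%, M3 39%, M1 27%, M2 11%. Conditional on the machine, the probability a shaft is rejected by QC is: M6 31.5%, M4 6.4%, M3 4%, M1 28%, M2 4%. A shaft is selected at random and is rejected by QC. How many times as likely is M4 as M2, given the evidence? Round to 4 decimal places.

0.8727

Compute prior × likelihood for every hypothesis:
  M6: 0.17 × 0.315 = 0.05355
  M4: 0.06 × 0.064 = 0.00384
  M3: 0.39 × 0.04 = 0.0156
  M1: 0.27 × 0.28 = 0.0756
  M2: 0.11 × 0.04 = 0.0044
Normalizing constant = 0.15299.
The ratio is 0.00384 / 0.0044 (the normalizer cancels) = 0.8727.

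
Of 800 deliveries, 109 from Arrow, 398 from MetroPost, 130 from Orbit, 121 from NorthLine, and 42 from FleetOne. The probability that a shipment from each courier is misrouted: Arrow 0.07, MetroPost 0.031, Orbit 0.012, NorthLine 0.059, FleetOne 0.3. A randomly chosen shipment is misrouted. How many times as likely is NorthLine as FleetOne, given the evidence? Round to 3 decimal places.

0.567

Unnormalized posteriors (prior × likelihood):
  Arrow: 0.13625 × 0.07 = 0.0095375
  MetroPost: 0.4975 × 0.031 = 0.0154225
  Orbit: 0.1625 × 0.012 = 0.00195
  NorthLine: 0.15125 × 0.059 = 0.00892375
  FleetOne: 0.0525 × 0.3 = 0.01575
Normalizing constant = 0.05158375.
The ratio is 0.00892375 / 0.01575 (the normalizer cancels) = 0.567.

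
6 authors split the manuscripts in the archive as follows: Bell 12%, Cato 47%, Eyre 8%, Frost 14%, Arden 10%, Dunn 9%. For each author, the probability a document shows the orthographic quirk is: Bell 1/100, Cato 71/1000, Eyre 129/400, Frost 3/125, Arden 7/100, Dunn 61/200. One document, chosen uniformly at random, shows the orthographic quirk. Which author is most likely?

Cato

By Bayes' rule, posterior ∝ prior × likelihood:
  Bell: 0.12 × 0.01 = 0.0012
  Cato: 0.47 × 0.071 = 0.03337
  Eyre: 0.08 × 0.3225 = 0.0258
  Frost: 0.14 × 0.024 = 0.00336
  Arden: 0.1 × 0.07 = 0.007
  Dunn: 0.09 × 0.305 = 0.02745
Normalizing constant = 0.09818.
Largest term belongs to Cato, so Cato is most probable.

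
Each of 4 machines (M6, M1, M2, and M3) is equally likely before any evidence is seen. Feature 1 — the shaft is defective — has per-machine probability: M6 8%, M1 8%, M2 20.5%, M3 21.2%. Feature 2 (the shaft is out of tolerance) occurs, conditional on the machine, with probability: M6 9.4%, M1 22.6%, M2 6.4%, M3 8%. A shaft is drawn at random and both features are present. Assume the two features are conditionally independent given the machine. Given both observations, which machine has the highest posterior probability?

Since the prior is uniform, the posterior is proportional to the likelihood:
  M6: 0.08 × 0.094 = 0.00752
  M1: 0.08 × 0.226 = 0.01808
  M2: 0.205 × 0.064 = 0.01312
  M3: 0.212 × 0.08 = 0.01696
Sum = 0.05568.
Largest term belongs to M1, so M1 is most probable.

M1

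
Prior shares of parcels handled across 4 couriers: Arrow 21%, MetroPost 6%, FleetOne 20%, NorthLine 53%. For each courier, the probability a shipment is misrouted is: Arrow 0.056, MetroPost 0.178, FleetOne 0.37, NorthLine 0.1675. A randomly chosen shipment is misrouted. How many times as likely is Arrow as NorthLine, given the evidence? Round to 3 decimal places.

By Bayes' rule, posterior ∝ prior × likelihood:
  Arrow: 0.21 × 0.056 = 0.01176
  MetroPost: 0.06 × 0.178 = 0.01068
  FleetOne: 0.2 × 0.37 = 0.074
  NorthLine: 0.53 × 0.1675 = 0.088775
Sum = 0.185215.
The ratio is 0.01176 / 0.088775 (the normalizer cancels) = 0.132.

0.132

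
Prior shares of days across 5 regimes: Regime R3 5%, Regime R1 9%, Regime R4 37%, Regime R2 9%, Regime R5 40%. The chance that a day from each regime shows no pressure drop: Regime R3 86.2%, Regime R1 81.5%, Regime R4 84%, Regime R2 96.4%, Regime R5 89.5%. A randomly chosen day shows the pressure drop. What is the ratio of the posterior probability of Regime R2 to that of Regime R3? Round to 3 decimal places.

Taking complements, P(drop | each) = Regime R3 0.138, Regime R1 0.185, Regime R4 0.16, Regime R2 0.036, Regime R5 0.105.
By Bayes' rule, posterior ∝ prior × likelihood:
  Regime R3: 0.05 × 0.138 = 0.0069
  Regime R1: 0.09 × 0.185 = 0.01665
  Regime R4: 0.37 × 0.16 = 0.0592
  Regime R2: 0.09 × 0.036 = 0.00324
  Regime R5: 0.4 × 0.105 = 0.042
Normalizing constant = 0.12799.
The ratio is 0.00324 / 0.0069 (the normalizer cancels) = 0.470.

0.470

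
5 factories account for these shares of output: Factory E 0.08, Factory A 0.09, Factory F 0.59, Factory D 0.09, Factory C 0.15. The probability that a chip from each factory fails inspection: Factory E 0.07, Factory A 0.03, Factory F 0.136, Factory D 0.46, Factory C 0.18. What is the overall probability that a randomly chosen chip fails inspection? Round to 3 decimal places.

Compute prior × likelihood for every hypothesis:
  Factory E: 0.08 × 0.07 = 0.0056
  Factory A: 0.09 × 0.03 = 0.0027
  Factory F: 0.59 × 0.136 = 0.08024
  Factory D: 0.09 × 0.46 = 0.0414
  Factory C: 0.15 × 0.18 = 0.027
P(nonconforming) = 0.0056 + 0.0027 + 0.08024 + 0.0414 + 0.027 = 0.15694 → 0.157.

0.157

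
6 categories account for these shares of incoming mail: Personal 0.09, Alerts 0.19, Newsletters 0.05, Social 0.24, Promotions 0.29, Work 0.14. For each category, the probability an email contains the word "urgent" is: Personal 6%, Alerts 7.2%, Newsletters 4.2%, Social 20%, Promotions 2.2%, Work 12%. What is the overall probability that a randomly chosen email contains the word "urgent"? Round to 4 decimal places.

0.0924

By Bayes' rule, posterior ∝ prior × likelihood:
  Personal: 0.09 × 0.06 = 0.0054
  Alerts: 0.19 × 0.072 = 0.01368
  Newsletters: 0.05 × 0.042 = 0.0021
  Social: 0.24 × 0.2 = 0.048
  Promotions: 0.29 × 0.022 = 0.00638
  Work: 0.14 × 0.12 = 0.0168
P(urgent-flag) = 0.0054 + 0.01368 + 0.0021 + 0.048 + 0.00638 + 0.0168 = 0.09236 → 0.0924.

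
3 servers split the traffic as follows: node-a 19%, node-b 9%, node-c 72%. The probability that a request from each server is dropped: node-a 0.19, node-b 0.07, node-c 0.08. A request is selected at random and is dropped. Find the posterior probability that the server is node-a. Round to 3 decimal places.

0.361

By Bayes' rule, posterior ∝ prior × likelihood:
  node-a: 0.19 × 0.19 = 0.0361
  node-b: 0.09 × 0.07 = 0.0063
  node-c: 0.72 × 0.08 = 0.0576
Sum = 0.1.
P(node-a | evidence) = 0.0361 / 0.1 ≈ 0.361.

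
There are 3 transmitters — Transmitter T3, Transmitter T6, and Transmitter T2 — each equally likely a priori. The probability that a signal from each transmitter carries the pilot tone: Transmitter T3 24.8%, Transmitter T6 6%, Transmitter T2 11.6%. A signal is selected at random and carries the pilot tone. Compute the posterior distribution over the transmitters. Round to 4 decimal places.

With a uniform prior (1/3 each), posterior ∝ likelihood:
  Transmitter T3: 0.248
  Transmitter T6: 0.06
  Transmitter T2: 0.116
Sum = 0.424.
P(Transmitter T3 | pilot) = 0.248/0.424 ≈ 0.5849
P(Transmitter T6 | pilot) = 0.06/0.424 ≈ 0.1415
P(Transmitter T2 | pilot) = 0.116/0.424 ≈ 0.2736
(Check: 0.5849+0.1415+0.2736 = 1.0000.)

Transmitter T3 0.5849, Transmitter T6 0.1415, Transmitter T2 0.2736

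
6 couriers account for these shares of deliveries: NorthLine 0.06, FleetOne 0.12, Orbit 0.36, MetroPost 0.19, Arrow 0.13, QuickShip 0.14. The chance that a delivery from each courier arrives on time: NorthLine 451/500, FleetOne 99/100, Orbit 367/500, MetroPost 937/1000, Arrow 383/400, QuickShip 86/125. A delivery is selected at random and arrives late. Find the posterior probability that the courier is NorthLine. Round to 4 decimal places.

0.0359

Taking complements, P(late | each) = NorthLine 0.098, FleetOne 0.01, Orbit 0.266, MetroPost 0.063, Arrow 0.0425, QuickShip 0.312.
By Bayes' rule, posterior ∝ prior × likelihood:
  NorthLine: 0.06 × 0.098 = 0.00588
  FleetOne: 0.12 × 0.01 = 0.0012
  Orbit: 0.36 × 0.266 = 0.09576
  MetroPost: 0.19 × 0.063 = 0.01197
  Arrow: 0.13 × 0.0425 = 0.005525
  QuickShip: 0.14 × 0.312 = 0.04368
Normalizing constant = 0.164015.
P(NorthLine | evidence) = 0.00588 / 0.164015 ≈ 0.0359.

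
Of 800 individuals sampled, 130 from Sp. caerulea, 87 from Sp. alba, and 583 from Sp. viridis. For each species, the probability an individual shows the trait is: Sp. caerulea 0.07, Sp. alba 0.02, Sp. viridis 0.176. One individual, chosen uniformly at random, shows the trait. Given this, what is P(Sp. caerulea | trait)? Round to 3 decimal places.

Prior × likelihood for each hypothesis:
  Sp. caerulea: 0.1625 × 0.07 = 0.011375
  Sp. alba: 0.10875 × 0.02 = 0.002175
  Sp. viridis: 0.72875 × 0.176 = 0.12826
Total = 0.14181.
P(Sp. caerulea | evidence) = 0.011375 / 0.14181 ≈ 0.080.

0.080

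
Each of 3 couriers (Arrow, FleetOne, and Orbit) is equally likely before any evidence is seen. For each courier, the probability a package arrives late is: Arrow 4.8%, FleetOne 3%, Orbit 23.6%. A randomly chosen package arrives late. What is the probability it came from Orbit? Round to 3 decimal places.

0.752

With a uniform prior (1/3 each), posterior ∝ likelihood:
  Arrow: 0.048
  FleetOne: 0.03
  Orbit: 0.236
Sum = 0.314.
P(Orbit | evidence) = 0.236 / 0.314 ≈ 0.752.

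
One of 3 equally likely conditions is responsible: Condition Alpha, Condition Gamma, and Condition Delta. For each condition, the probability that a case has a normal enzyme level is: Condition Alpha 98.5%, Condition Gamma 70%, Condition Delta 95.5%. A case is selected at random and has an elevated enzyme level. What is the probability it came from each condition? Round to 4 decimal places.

Condition Alpha 0.0417, Condition Gamma 0.8333, Condition Delta 0.1250

Taking complements, P(elevated | each) = Condition Alpha 0.015, Condition Gamma 0.3, Condition Delta 0.045.
With a uniform prior (1/3 each), posterior ∝ likelihood:
  Condition Alpha: 0.015
  Condition Gamma: 0.3
  Condition Delta: 0.045
Sum = 0.36.
P(Condition Alpha | elevated) = 0.015/0.36 ≈ 0.0417
P(Condition Gamma | elevated) = 0.3/0.36 ≈ 0.8333
P(Condition Delta | elevated) = 0.045/0.36 ≈ 0.1250
(Check: 0.0417+0.8333+0.1250 = 1.0000.)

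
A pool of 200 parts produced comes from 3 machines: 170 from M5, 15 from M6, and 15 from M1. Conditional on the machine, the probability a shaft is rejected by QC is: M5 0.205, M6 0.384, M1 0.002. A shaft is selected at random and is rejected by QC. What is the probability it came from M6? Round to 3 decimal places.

0.142

By Bayes' rule, posterior ∝ prior × likelihood:
  M5: 0.85 × 0.205 = 0.17425
  M6: 0.075 × 0.384 = 0.0288
  M1: 0.075 × 0.002 = 0.00015
Total = 0.2032.
P(M6 | evidence) = 0.0288 / 0.2032 ≈ 0.142.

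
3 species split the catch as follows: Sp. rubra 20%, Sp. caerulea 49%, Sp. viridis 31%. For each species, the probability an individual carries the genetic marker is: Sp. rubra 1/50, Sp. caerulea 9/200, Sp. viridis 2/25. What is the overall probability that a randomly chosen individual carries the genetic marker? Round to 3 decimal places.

0.051

Unnormalized posteriors (prior × likelihood):
  Sp. rubra: 0.2 × 0.02 = 0.004
  Sp. caerulea: 0.49 × 0.045 = 0.02205
  Sp. viridis: 0.31 × 0.08 = 0.0248
P(marker) = 0.004 + 0.02205 + 0.0248 = 0.05085 → 0.051.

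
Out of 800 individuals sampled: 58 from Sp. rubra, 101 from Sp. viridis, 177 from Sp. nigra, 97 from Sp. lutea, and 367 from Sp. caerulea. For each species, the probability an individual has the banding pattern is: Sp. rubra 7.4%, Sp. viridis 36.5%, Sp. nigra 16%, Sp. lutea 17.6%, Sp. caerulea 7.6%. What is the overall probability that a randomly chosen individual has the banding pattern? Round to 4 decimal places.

Prior × likelihood for each hypothesis:
  Sp. rubra: 0.0725 × 0.074 = 0.005365
  Sp. viridis: 0.12625 × 0.365 = 0.04608125
  Sp. nigra: 0.22125 × 0.16 = 0.0354
  Sp. lutea: 0.12125 × 0.176 = 0.02134
  Sp. caerulea: 0.45875 × 0.076 = 0.034865
P(banded) = 0.005365 + 0.04608125 + 0.0354 + 0.02134 + 0.034865 = 0.14305125 → 0.1431.

0.1431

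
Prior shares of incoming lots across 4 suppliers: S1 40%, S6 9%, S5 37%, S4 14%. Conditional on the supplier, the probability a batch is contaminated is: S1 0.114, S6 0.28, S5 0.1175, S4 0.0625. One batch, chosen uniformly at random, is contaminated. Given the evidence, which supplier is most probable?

S1

Compute prior × likelihood for every hypothesis:
  S1: 0.4 × 0.114 = 0.0456
  S6: 0.09 × 0.28 = 0.0252
  S5: 0.37 × 0.1175 = 0.043475
  S4: 0.14 × 0.0625 = 0.00875
Normalizing constant = 0.123025.
Largest term belongs to S1, so S1 is most probable.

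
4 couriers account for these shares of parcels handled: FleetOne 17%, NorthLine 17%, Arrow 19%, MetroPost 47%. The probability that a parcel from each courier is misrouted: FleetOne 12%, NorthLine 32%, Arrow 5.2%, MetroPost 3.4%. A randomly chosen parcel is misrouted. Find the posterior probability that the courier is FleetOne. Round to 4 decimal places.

0.2027

Unnormalized posteriors (prior × likelihood):
  FleetOne: 0.17 × 0.12 = 0.0204
  NorthLine: 0.17 × 0.32 = 0.0544
  Arrow: 0.19 × 0.052 = 0.00988
  MetroPost: 0.47 × 0.034 = 0.01598
Total = 0.10066.
P(FleetOne | evidence) = 0.0204 / 0.10066 ≈ 0.2027.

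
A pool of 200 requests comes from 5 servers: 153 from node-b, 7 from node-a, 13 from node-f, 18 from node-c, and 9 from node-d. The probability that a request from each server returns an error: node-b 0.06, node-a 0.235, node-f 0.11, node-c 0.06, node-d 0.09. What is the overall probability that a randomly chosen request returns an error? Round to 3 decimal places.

0.071

Compute prior × likelihood for every hypothesis:
  node-b: 0.765 × 0.06 = 0.0459
  node-a: 0.035 × 0.235 = 0.008225
  node-f: 0.065 × 0.11 = 0.00715
  node-c: 0.09 × 0.06 = 0.0054
  node-d: 0.045 × 0.09 = 0.00405
P(error) = 0.0459 + 0.008225 + 0.00715 + 0.0054 + 0.00405 = 0.070725 → 0.071.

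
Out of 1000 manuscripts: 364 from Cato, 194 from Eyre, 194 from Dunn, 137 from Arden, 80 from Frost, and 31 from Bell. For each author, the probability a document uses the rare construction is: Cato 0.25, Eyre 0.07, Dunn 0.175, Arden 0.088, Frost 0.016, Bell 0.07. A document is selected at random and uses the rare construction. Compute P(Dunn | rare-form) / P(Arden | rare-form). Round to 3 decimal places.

2.816

Prior × likelihood for each hypothesis:
  Cato: 0.364 × 0.25 = 0.091
  Eyre: 0.194 × 0.07 = 0.01358
  Dunn: 0.194 × 0.175 = 0.03395
  Arden: 0.137 × 0.088 = 0.012056
  Frost: 0.08 × 0.016 = 0.00128
  Bell: 0.031 × 0.07 = 0.00217
Normalizing constant = 0.154036.
The ratio is 0.03395 / 0.012056 (the normalizer cancels) = 2.816.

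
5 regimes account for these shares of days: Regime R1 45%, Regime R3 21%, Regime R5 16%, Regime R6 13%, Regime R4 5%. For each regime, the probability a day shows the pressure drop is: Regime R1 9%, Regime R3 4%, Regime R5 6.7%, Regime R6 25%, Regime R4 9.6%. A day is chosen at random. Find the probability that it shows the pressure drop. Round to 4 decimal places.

0.0969

Prior × likelihood for each hypothesis:
  Regime R1: 0.45 × 0.09 = 0.0405
  Regime R3: 0.21 × 0.04 = 0.0084
  Regime R5: 0.16 × 0.067 = 0.01072
  Regime R6: 0.13 × 0.25 = 0.0325
  Regime R4: 0.05 × 0.096 = 0.0048
P(drop) = 0.0405 + 0.0084 + 0.01072 + 0.0325 + 0.0048 = 0.09692 → 0.0969.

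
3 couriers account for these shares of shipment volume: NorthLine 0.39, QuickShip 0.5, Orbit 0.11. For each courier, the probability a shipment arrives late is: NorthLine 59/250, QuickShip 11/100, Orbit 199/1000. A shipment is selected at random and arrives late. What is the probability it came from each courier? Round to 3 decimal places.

NorthLine 0.545, QuickShip 0.326, Orbit 0.130

By Bayes' rule, posterior ∝ prior × likelihood:
  NorthLine: 0.39 × 0.236 = 0.09204
  QuickShip: 0.5 × 0.11 = 0.055
  Orbit: 0.11 × 0.199 = 0.02189
Sum = 0.16893.
P(NorthLine | late) = 0.09204/0.16893 ≈ 0.545
P(QuickShip | late) = 0.055/0.16893 ≈ 0.326
P(Orbit | late) = 0.02189/0.16893 ≈ 0.130
(Check: 0.545+0.326+0.130 = 1.001.)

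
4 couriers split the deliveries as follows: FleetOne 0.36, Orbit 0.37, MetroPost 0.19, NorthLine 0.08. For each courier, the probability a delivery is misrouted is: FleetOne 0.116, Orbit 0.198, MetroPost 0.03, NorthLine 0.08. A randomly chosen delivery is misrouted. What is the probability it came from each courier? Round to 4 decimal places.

FleetOne 0.3285, Orbit 0.5763, MetroPost 0.0448, NorthLine 0.0503

Prior × likelihood for each hypothesis:
  FleetOne: 0.36 × 0.116 = 0.04176
  Orbit: 0.37 × 0.198 = 0.07326
  MetroPost: 0.19 × 0.03 = 0.0057
  NorthLine: 0.08 × 0.08 = 0.0064
Sum = 0.12712.
P(FleetOne | misrouted) = 0.04176/0.12712 ≈ 0.3285
P(Orbit | misrouted) = 0.07326/0.12712 ≈ 0.5763
P(MetroPost | misrouted) = 0.0057/0.12712 ≈ 0.0448
P(NorthLine | misrouted) = 0.0064/0.12712 ≈ 0.0503
(Check: 0.3285+0.5763+0.0448+0.0503 = 0.9999.)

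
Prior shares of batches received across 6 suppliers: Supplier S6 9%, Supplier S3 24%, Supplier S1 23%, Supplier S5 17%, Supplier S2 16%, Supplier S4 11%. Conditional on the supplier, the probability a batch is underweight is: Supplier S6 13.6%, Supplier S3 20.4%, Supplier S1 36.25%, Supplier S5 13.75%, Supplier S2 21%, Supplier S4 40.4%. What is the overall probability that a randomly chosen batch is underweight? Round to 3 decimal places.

0.246

By Bayes' rule, posterior ∝ prior × likelihood:
  Supplier S6: 0.09 × 0.136 = 0.01224
  Supplier S3: 0.24 × 0.204 = 0.04896
  Supplier S1: 0.23 × 0.3625 = 0.083375
  Supplier S5: 0.17 × 0.1375 = 0.023375
  Supplier S2: 0.16 × 0.21 = 0.0336
  Supplier S4: 0.11 × 0.404 = 0.04444
P(underweight) = 0.01224 + 0.04896 + 0.083375 + 0.023375 + 0.0336 + 0.04444 = 0.24599 → 0.246.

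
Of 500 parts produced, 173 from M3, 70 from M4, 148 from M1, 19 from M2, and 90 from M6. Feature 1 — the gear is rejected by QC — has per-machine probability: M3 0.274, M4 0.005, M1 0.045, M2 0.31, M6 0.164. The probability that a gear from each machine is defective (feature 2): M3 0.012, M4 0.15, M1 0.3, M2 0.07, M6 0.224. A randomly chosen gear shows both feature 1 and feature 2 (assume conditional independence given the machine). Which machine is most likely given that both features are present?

Compute prior × likelihood for every hypothesis:
  M3: 0.346 × 0.274 × 0.012 = 0.001137648
  M4: 0.14 × 0.005 × 0.15 = 0.000105
  M1: 0.296 × 0.045 × 0.3 = 0.003996
  M2: 0.038 × 0.31 × 0.07 = 0.0008246
  M6: 0.18 × 0.164 × 0.224 = 0.00661248
Normalizing constant = 0.012675728.
Largest term belongs to M6, so M6 is most probable.

M6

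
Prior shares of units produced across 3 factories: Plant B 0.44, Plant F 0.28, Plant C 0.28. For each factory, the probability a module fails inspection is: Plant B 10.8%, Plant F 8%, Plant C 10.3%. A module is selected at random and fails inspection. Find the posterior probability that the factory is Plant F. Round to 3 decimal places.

Compute prior × likelihood for every hypothesis:
  Plant B: 0.44 × 0.108 = 0.04752
  Plant F: 0.28 × 0.08 = 0.0224
  Plant C: 0.28 × 0.103 = 0.02884
Total = 0.09876.
P(Plant F | evidence) = 0.0224 / 0.09876 ≈ 0.227.

0.227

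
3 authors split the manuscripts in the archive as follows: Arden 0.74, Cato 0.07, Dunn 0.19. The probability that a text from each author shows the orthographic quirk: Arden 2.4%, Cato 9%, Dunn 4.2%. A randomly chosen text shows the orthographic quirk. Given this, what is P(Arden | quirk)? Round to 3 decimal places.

0.554

Prior × likelihood for each hypothesis:
  Arden: 0.74 × 0.024 = 0.01776
  Cato: 0.07 × 0.09 = 0.0063
  Dunn: 0.19 × 0.042 = 0.00798
Total = 0.03204.
P(Arden | evidence) = 0.01776 / 0.03204 ≈ 0.554.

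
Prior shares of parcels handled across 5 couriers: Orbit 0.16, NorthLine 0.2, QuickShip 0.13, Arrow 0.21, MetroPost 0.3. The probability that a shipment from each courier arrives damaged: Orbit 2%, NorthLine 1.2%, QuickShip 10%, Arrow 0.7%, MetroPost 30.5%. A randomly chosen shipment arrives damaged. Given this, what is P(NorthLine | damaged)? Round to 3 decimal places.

Prior × likelihood for each hypothesis:
  Orbit: 0.16 × 0.02 = 0.0032
  NorthLine: 0.2 × 0.012 = 0.0024
  QuickShip: 0.13 × 0.1 = 0.013
  Arrow: 0.21 × 0.007 = 0.00147
  MetroPost: 0.3 × 0.305 = 0.0915
Total = 0.11157.
P(NorthLine | evidence) = 0.0024 / 0.11157 ≈ 0.022.

0.022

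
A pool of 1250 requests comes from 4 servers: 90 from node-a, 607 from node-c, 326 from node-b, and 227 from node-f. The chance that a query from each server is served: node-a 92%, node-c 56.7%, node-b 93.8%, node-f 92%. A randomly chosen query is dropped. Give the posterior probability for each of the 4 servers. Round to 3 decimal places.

Taking complements, P(dropped | each) = node-a 0.08, node-c 0.433, node-b 0.062, node-f 0.08.
Compute prior × likelihood for every hypothesis:
  node-a: 0.072 × 0.08 = 0.00576
  node-c: 0.4856 × 0.433 = 0.2102648
  node-b: 0.2608 × 0.062 = 0.0161696
  node-f: 0.1816 × 0.08 = 0.014528
Normalizing constant = 0.2467224.
P(node-a | dropped) = 0.00576/0.2467224 ≈ 0.023
P(node-c | dropped) = 0.2102648/0.2467224 ≈ 0.852
P(node-b | dropped) = 0.0161696/0.2467224 ≈ 0.066
P(node-f | dropped) = 0.014528/0.2467224 ≈ 0.059
(Check: 0.023+0.852+0.066+0.059 = 1.000.)

node-a 0.023, node-c 0.852, node-b 0.066, node-f 0.059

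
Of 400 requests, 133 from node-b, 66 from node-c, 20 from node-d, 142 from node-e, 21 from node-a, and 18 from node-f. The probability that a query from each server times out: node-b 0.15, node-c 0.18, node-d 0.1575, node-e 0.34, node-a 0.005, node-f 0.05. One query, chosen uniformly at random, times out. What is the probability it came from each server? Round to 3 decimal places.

node-b 0.237, node-c 0.141, node-d 0.037, node-e 0.573, node-a 0.001, node-f 0.011

By Bayes' rule, posterior ∝ prior × likelihood:
  node-b: 0.3325 × 0.15 = 0.049875
  node-c: 0.165 × 0.18 = 0.0297
  node-d: 0.05 × 0.1575 = 0.007875
  node-e: 0.355 × 0.34 = 0.1207
  node-a: 0.0525 × 0.005 = 0.0002625
  node-f: 0.045 × 0.05 = 0.00225
Normalizing constant = 0.2106625.
P(node-b | timeout) = 0.049875/0.2106625 ≈ 0.237
P(node-c | timeout) = 0.0297/0.2106625 ≈ 0.141
P(node-d | timeout) = 0.007875/0.2106625 ≈ 0.037
P(node-e | timeout) = 0.1207/0.2106625 ≈ 0.573
P(node-a | timeout) = 0.0002625/0.2106625 ≈ 0.001
P(node-f | timeout) = 0.00225/0.2106625 ≈ 0.011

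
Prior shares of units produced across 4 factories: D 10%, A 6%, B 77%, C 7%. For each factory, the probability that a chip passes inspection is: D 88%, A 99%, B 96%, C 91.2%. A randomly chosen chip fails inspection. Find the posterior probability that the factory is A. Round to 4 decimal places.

0.0121

Taking complements, P(nonconforming | each) = D 0.12, A 0.01, B 0.04, C 0.088.
Compute prior × likelihood for every hypothesis:
  D: 0.1 × 0.12 = 0.012
  A: 0.06 × 0.01 = 0.0006
  B: 0.77 × 0.04 = 0.0308
  C: 0.07 × 0.088 = 0.00616
Normalizing constant = 0.04956.
P(A | evidence) = 0.0006 / 0.04956 ≈ 0.0121.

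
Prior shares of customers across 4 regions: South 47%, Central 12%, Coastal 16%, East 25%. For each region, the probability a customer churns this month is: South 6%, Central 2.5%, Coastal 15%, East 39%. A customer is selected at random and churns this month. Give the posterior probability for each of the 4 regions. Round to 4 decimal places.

By Bayes' rule, posterior ∝ prior × likelihood:
  South: 0.47 × 0.06 = 0.0282
  Central: 0.12 × 0.025 = 0.003
  Coastal: 0.16 × 0.15 = 0.024
  East: 0.25 × 0.39 = 0.0975
Sum = 0.1527.
P(South | churn) = 0.0282/0.1527 ≈ 0.1847
P(Central | churn) = 0.003/0.1527 ≈ 0.0196
P(Coastal | churn) = 0.024/0.1527 ≈ 0.1572
P(East | churn) = 0.0975/0.1527 ≈ 0.6385

South 0.1847, Central 0.0196, Coastal 0.1572, East 0.6385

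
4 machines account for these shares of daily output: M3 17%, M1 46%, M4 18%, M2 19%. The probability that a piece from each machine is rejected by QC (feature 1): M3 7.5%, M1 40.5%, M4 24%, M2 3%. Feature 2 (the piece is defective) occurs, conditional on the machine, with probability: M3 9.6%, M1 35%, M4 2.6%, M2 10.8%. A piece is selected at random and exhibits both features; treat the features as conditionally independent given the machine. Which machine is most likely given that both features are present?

Compute prior × likelihood for every hypothesis:
  M3: 0.17 × 0.075 × 0.096 = 0.001224
  M1: 0.46 × 0.405 × 0.35 = 0.065205
  M4: 0.18 × 0.24 × 0.026 = 0.0011232
  M2: 0.19 × 0.03 × 0.108 = 0.0006156
Sum = 0.0681678.
Largest term belongs to M1, so M1 is most probable.

M1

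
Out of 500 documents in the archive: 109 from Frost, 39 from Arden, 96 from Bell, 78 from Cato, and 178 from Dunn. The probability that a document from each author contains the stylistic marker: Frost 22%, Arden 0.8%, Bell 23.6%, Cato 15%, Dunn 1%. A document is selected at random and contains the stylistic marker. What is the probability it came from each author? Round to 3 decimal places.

Prior × likelihood for each hypothesis:
  Frost: 0.218 × 0.22 = 0.04796
  Arden: 0.078 × 0.008 = 0.000624
  Bell: 0.192 × 0.236 = 0.045312
  Cato: 0.156 × 0.15 = 0.0234
  Dunn: 0.356 × 0.01 = 0.00356
Total = 0.120856.
P(Frost | marker) = 0.04796/0.120856 ≈ 0.397
P(Arden | marker) = 0.000624/0.120856 ≈ 0.005
P(Bell | marker) = 0.045312/0.120856 ≈ 0.375
P(Cato | marker) = 0.0234/0.120856 ≈ 0.194
P(Dunn | marker) = 0.00356/0.120856 ≈ 0.029

Frost 0.397, Arden 0.005, Bell 0.375, Cato 0.194, Dunn 0.029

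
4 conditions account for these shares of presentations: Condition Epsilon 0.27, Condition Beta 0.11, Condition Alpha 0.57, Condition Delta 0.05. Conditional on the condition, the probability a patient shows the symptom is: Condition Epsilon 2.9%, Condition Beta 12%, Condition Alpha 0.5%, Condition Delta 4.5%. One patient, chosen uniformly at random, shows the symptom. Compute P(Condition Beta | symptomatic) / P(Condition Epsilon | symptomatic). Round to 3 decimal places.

Prior × likelihood for each hypothesis:
  Condition Epsilon: 0.27 × 0.029 = 0.00783
  Condition Beta: 0.11 × 0.12 = 0.0132
  Condition Alpha: 0.57 × 0.005 = 0.00285
  Condition Delta: 0.05 × 0.045 = 0.00225
Total = 0.02613.
The ratio is 0.0132 / 0.00783 (the normalizer cancels) = 1.686.

1.686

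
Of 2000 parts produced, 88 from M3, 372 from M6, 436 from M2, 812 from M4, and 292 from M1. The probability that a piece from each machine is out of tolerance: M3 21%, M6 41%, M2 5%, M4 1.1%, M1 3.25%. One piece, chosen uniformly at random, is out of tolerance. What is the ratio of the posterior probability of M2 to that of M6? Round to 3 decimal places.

Compute prior × likelihood for every hypothesis:
  M3: 0.044 × 0.21 = 0.00924
  M6: 0.186 × 0.41 = 0.07626
  M2: 0.218 × 0.05 = 0.0109
  M4: 0.406 × 0.011 = 0.004466
  M1: 0.146 × 0.0325 = 0.004745
Total = 0.105611.
The ratio is 0.0109 / 0.07626 (the normalizer cancels) = 0.143.

0.143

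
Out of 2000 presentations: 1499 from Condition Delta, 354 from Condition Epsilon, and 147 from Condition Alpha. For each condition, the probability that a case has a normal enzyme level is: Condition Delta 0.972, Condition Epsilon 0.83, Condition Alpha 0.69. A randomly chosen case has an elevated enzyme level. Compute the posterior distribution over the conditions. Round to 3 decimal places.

Taking complements, P(elevated | each) = Condition Delta 0.028, Condition Epsilon 0.17, Condition Alpha 0.31.
By Bayes' rule, posterior ∝ prior × likelihood:
  Condition Delta: 0.7495 × 0.028 = 0.020986
  Condition Epsilon: 0.177 × 0.17 = 0.03009
  Condition Alpha: 0.0735 × 0.31 = 0.022785
Sum = 0.073861.
P(Condition Delta | elevated) = 0.020986/0.073861 ≈ 0.284
P(Condition Epsilon | elevated) = 0.03009/0.073861 ≈ 0.407
P(Condition Alpha | elevated) = 0.022785/0.073861 ≈ 0.308

Condition Delta 0.284, Condition Epsilon 0.407, Condition Alpha 0.308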